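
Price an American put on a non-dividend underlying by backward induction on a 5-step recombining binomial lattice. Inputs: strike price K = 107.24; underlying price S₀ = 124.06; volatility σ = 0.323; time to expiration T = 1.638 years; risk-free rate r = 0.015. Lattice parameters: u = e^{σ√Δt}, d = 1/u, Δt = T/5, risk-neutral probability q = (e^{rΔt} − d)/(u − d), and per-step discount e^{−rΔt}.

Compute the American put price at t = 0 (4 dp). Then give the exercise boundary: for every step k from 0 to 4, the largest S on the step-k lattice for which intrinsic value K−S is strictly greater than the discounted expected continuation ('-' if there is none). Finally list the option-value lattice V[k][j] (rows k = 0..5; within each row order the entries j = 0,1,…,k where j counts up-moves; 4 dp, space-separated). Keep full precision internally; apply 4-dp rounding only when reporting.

params: Δt=0.32760 u=1.20307 d=0.83121 q=0.46716 e^(-rΔt)=0.99510
t_5 payoffs: 58.0152 35.9935 4.1202 0.0000 0.0000 0.0000
t_4: node(4,0) S=59.2207 payoff=48.0193 vs cont=47.4936 → 48.0193 [stop]  node(4,1) S=85.7142 payoff=21.5258 vs cont=21.0001 → 21.5258 [stop]  node(4,2) S=124.0600 payoff=0.0000 vs cont=2.1846 → 2.1846 [wait]  node(4,3) S=179.5605 payoff=0.0000 vs cont=0.0000 → 0.0000 [wait]  node(4,4) S=259.8901 payoff=0.0000 vs cont=0.0000 → 0.0000 [wait]  ⇒ S*(4)=85.7142
t_3: node(3,0) S=71.2465 payoff=35.9935 vs cont=35.4679 → 35.9935 [stop]  node(3,1) S=103.1198 payoff=4.1202 vs cont=12.4291 → 12.4291 [wait]  node(3,2) S=149.2524 payoff=0.0000 vs cont=1.1583 → 1.1583 [wait]  node(3,3) S=216.0231 payoff=0.0000 vs cont=0.0000 → 0.0000 [wait]  ⇒ S*(3)=71.2465
t_2: node(2,0) S=85.7142 payoff=21.5258 vs cont=24.8627 → 24.8627 [wait]  node(2,1) S=124.0600 payoff=0.0000 vs cont=7.1288 → 7.1288 [wait]  node(2,2) S=179.5605 payoff=0.0000 vs cont=0.6142 → 0.6142 [wait]  ⇒ S*(2)=-
t_1: node(1,0) S=103.1198 payoff=4.1202 vs cont=16.4969 → 16.4969 [wait]  node(1,1) S=149.2524 payoff=0.0000 vs cont=4.0654 → 4.0654 [wait]  ⇒ S*(1)=-
t_0: node(0,0) S=124.0600 payoff=0.0000 vs cont=10.6370 → 10.6370 [wait]  ⇒ S*(0)=-

price = 10.6370
boundary = - - - 71.2465 85.7142
tree:
10.6370
16.4969 4.0654
24.8627 7.1288 0.6142
35.9935 12.4291 1.1583 0.0000
48.0193 21.5258 2.1846 0.0000 0.0000
58.0152 35.9935 4.1202 0.0000 0.0000 0.0000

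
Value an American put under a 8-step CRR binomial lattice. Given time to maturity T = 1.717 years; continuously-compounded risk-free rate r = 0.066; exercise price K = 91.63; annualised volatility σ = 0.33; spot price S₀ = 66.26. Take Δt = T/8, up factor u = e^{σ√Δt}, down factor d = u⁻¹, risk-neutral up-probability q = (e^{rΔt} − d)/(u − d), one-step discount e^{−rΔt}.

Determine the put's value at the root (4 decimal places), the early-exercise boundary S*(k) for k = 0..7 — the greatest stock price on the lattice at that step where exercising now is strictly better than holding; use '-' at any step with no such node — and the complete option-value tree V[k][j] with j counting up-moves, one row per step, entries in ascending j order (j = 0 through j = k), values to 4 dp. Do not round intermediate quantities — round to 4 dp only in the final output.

Δt=0.21463  u=1.16519  d=0.85823  q=0.50833  discount=0.98593
step 8 (expiry): payoffs max(K−S,0) = 72.1276 65.1524 55.6824 42.8254 25.3700 1.6715 0.0000 0.0000 0.0000
step 7: (k=7,j=0): S=22.7239, (K−S)⁺=68.9061, hold=67.6173 ⇒ V=68.9061 exercise | (k=7,j=1): S=30.8513, (K−S)⁺=60.7787, hold=59.4898 ⇒ V=60.7787 exercise | (k=7,j=2): S=41.8856, (K−S)⁺=49.7444, hold=48.4556 ⇒ V=49.7444 exercise | (k=7,j=3): S=56.8664, (K−S)⁺=34.7636, hold=33.4748 ⇒ V=34.7636 exercise | (k=7,j=4): S=77.2053, (K−S)⁺=14.4247, hold=13.1359 ⇒ V=14.4247 exercise | (k=7,j=5): S=104.8185, (K−S)⁺=0.0000, hold=0.8103 ⇒ V=0.8103 continue | (k=7,j=6): S=142.3078, (K−S)⁺=0.0000, hold=0.0000 ⇒ V=0.0000 continue | (k=7,j=7): S=193.2056, (K−S)⁺=0.0000, hold=0.0000 ⇒ V=0.0000 continue  boundary S*=77.2053
step 6: (k=6,j=0): S=26.4776, (K−S)⁺=65.1524, hold=63.8636 ⇒ V=65.1524 exercise | (k=6,j=1): S=35.9476, (K−S)⁺=55.6824, hold=54.3936 ⇒ V=55.6824 exercise | (k=6,j=2): S=48.8046, (K−S)⁺=42.8254, hold=41.5366 ⇒ V=42.8254 exercise | (k=6,j=3): S=66.2600, (K−S)⁺=25.3700, hold=24.0812 ⇒ V=25.3700 exercise | (k=6,j=4): S=89.9585, (K−S)⁺=1.6715, hold=7.3985 ⇒ V=7.3985 continue | (k=6,j=5): S=122.1331, (K−S)⁺=0.0000, hold=0.3928 ⇒ V=0.3928 continue | (k=6,j=6): S=165.8152, (K−S)⁺=0.0000, hold=0.0000 ⇒ V=0.0000 continue  boundary S*=66.2600
step 5: (k=5,j=0): S=30.8513, (K−S)⁺=60.7787, hold=59.4898 ⇒ V=60.7787 exercise | (k=5,j=1): S=41.8856, (K−S)⁺=49.7444, hold=48.4556 ⇒ V=49.7444 exercise | (k=5,j=2): S=56.8664, (K−S)⁺=34.7636, hold=33.4748 ⇒ V=34.7636 exercise | (k=5,j=3): S=77.2053, (K−S)⁺=14.4247, hold=16.0062 ⇒ V=16.0062 continue | (k=5,j=4): S=104.8185, (K−S)⁺=0.0000, hold=3.7833 ⇒ V=3.7833 continue | (k=5,j=5): S=142.3078, (K−S)⁺=0.0000, hold=0.1904 ⇒ V=0.1904 continue  boundary S*=56.8664
step 4: (k=4,j=0): S=35.9476, (K−S)⁺=55.6824, hold=54.3936 ⇒ V=55.6824 exercise | (k=4,j=1): S=48.8046, (K−S)⁺=42.8254, hold=41.5366 ⇒ V=42.8254 exercise | (k=4,j=2): S=66.2600, (K−S)⁺=25.3700, hold=24.8738 ⇒ V=25.3700 exercise | (k=4,j=3): S=89.9585, (K−S)⁺=1.6715, hold=9.6552 ⇒ V=9.6552 continue | (k=4,j=4): S=122.1331, (K−S)⁺=0.0000, hold=1.9294 ⇒ V=1.9294 continue  boundary S*=66.2600
step 3: (k=3,j=0): S=41.8856, (K−S)⁺=49.7444, hold=48.4556 ⇒ V=49.7444 exercise | (k=3,j=1): S=56.8664, (K−S)⁺=34.7636, hold=33.4748 ⇒ V=34.7636 exercise | (k=3,j=2): S=77.2053, (K−S)⁺=14.4247, hold=17.1372 ⇒ V=17.1372 continue | (k=3,j=3): S=104.8185, (K−S)⁺=0.0000, hold=5.6474 ⇒ V=5.6474 continue  boundary S*=56.8664
step 2: (k=2,j=0): S=48.8046, (K−S)⁺=42.8254, hold=41.5366 ⇒ V=42.8254 exercise | (k=2,j=1): S=66.2600, (K−S)⁺=25.3700, hold=25.4406 ⇒ V=25.4406 continue | (k=2,j=2): S=89.9585, (K−S)⁺=1.6715, hold=11.1377 ⇒ V=11.1377 continue  boundary S*=48.8046
step 1: (k=1,j=0): S=56.8664, (K−S)⁺=34.7636, hold=33.5102 ⇒ V=34.7636 exercise | (k=1,j=1): S=77.2053, (K−S)⁺=14.4247, hold=17.9145 ⇒ V=17.9145 continue  boundary S*=56.8664
step 0: (k=0,j=0): S=66.2600, (K−S)⁺=25.3700, hold=25.8302 ⇒ V=25.8302 continue  boundary S*=-

price = 25.8302
boundary = - 56.8664 48.8046 56.8664 66.2600 56.8664 66.2600 77.2053
tree:
25.8302
34.7636 17.9145
42.8254 25.4406 11.1377
49.7444 34.7636 17.1372 5.6474
55.6824 42.8254 25.3700 9.6552 1.9294
60.7787 49.7444 34.7636 16.0062 3.7833 0.1904
65.1524 55.6824 42.8254 25.3700 7.3985 0.3928 0.0000
68.9061 60.7787 49.7444 34.7636 14.4247 0.8103 0.0000 0.0000
72.1276 65.1524 55.6824 42.8254 25.3700 1.6715 0.0000 0.0000 0.0000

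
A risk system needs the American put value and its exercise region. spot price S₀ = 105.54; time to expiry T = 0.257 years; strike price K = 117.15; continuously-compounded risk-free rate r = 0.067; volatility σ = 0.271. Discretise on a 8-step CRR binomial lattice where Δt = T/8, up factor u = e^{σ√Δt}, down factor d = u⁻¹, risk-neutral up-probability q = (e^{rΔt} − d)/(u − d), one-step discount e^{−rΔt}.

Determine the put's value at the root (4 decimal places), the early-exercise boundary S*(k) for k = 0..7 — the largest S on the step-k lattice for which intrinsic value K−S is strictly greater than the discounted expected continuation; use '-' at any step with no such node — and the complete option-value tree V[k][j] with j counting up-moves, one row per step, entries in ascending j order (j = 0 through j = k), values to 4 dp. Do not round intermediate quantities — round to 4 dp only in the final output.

Δt=0.03213  u=1.04977  d=0.95259  q=0.51003  discount=0.99785
step 8 (expiry): payoffs max(K−S,0) = 45.5919 38.2915 30.2464 21.3804 11.6100 0.8428 0.0000 0.0000 0.0000
step 7: (k=7,j=0): S=75.1197, (K−S)⁺=42.0303, hold=41.7785 ⇒ V=42.0303 exercise | (k=7,j=1): S=82.7834, (K−S)⁺=34.3666, hold=34.1147 ⇒ V=34.3666 exercise | (k=7,j=2): S=91.2290, (K−S)⁺=25.9210, hold=25.6692 ⇒ V=25.9210 exercise | (k=7,j=3): S=100.5362, (K−S)⁺=16.6138, hold=16.3620 ⇒ V=16.6138 exercise | (k=7,j=4): S=110.7929, (K−S)⁺=6.3571, hold=6.1052 ⇒ V=6.3571 exercise | (k=7,j=5): S=122.0960, (K−S)⁺=0.0000, hold=0.4120 ⇒ V=0.4120 continue | (k=7,j=6): S=134.5523, (K−S)⁺=0.0000, hold=0.0000 ⇒ V=0.0000 continue | (k=7,j=7): S=148.2793, (K−S)⁺=0.0000, hold=0.0000 ⇒ V=0.0000 continue  boundary S*=110.7929
step 6: (k=6,j=0): S=78.8585, (K−S)⁺=38.2915, hold=38.0396 ⇒ V=38.2915 exercise | (k=6,j=1): S=86.9036, (K−S)⁺=30.2464, hold=29.9945 ⇒ V=30.2464 exercise | (k=6,j=2): S=95.7696, (K−S)⁺=21.3804, hold=21.1286 ⇒ V=21.3804 exercise | (k=6,j=3): S=105.5400, (K−S)⁺=11.6100, hold=11.3581 ⇒ V=11.6100 exercise | (k=6,j=4): S=116.3072, (K−S)⁺=0.8428, hold=3.3178 ⇒ V=3.3178 continue | (k=6,j=5): S=128.1729, (K−S)⁺=0.0000, hold=0.2015 ⇒ V=0.2015 continue | (k=6,j=6): S=141.2491, (K−S)⁺=0.0000, hold=0.0000 ⇒ V=0.0000 continue  boundary S*=105.5400
step 5: (k=5,j=0): S=82.7834, (K−S)⁺=34.3666, hold=34.1147 ⇒ V=34.3666 exercise | (k=5,j=1): S=91.2290, (K−S)⁺=25.9210, hold=25.6692 ⇒ V=25.9210 exercise | (k=5,j=2): S=100.5362, (K−S)⁺=16.6138, hold=16.3620 ⇒ V=16.6138 exercise | (k=5,j=3): S=110.7929, (K−S)⁺=6.3571, hold=7.3649 ⇒ V=7.3649 continue | (k=5,j=4): S=122.0960, (K−S)⁺=0.0000, hold=1.7247 ⇒ V=1.7247 continue | (k=5,j=5): S=134.5523, (K−S)⁺=0.0000, hold=0.0985 ⇒ V=0.0985 continue  boundary S*=100.5362
step 4: (k=4,j=0): S=86.9036, (K−S)⁺=30.2464, hold=29.9945 ⇒ V=30.2464 exercise | (k=4,j=1): S=95.7696, (K−S)⁺=21.3804, hold=21.1286 ⇒ V=21.3804 exercise | (k=4,j=2): S=105.5400, (K−S)⁺=11.6100, hold=11.8710 ⇒ V=11.8710 continue | (k=4,j=3): S=116.3072, (K−S)⁺=0.8428, hold=4.4785 ⇒ V=4.4785 continue | (k=4,j=4): S=128.1729, (K−S)⁺=0.0000, hold=0.8933 ⇒ V=0.8933 continue  boundary S*=95.7696
step 3: (k=3,j=0): S=91.2290, (K−S)⁺=25.9210, hold=25.6692 ⇒ V=25.9210 exercise | (k=3,j=1): S=100.5362, (K−S)⁺=16.6138, hold=16.4948 ⇒ V=16.6138 exercise | (k=3,j=2): S=110.7929, (K−S)⁺=6.3571, hold=8.0832 ⇒ V=8.0832 continue | (k=3,j=3): S=122.0960, (K−S)⁺=0.0000, hold=2.6443 ⇒ V=2.6443 continue  boundary S*=100.5362
step 2: (k=2,j=0): S=95.7696, (K−S)⁺=21.3804, hold=21.1286 ⇒ V=21.3804 exercise | (k=2,j=1): S=105.5400, (K−S)⁺=11.6100, hold=12.2366 ⇒ V=12.2366 continue | (k=2,j=2): S=116.3072, (K−S)⁺=0.8428, hold=5.2978 ⇒ V=5.2978 continue  boundary S*=95.7696
step 1: (k=1,j=0): S=100.5362, (K−S)⁺=16.6138, hold=16.6808 ⇒ V=16.6808 continue | (k=1,j=1): S=110.7929, (K−S)⁺=6.3571, hold=8.6789 ⇒ V=8.6789 continue  boundary S*=-
step 0: (k=0,j=0): S=105.5400, (K−S)⁺=11.6100, hold=12.5725 ⇒ V=12.5725 continue  boundary S*=-

price = 12.5725
boundary = - - 95.7696 100.5362 95.7696 100.5362 105.5400 110.7929
tree:
12.5725
16.6808 8.6789
21.3804 12.2366 5.2978
25.9210 16.6138 8.0832 2.6443
30.2464 21.3804 11.8710 4.4785 0.8933
34.3666 25.9210 16.6138 7.3649 1.7247 0.0985
38.2915 30.2464 21.3804 11.6100 3.3178 0.2015 0.0000
42.0303 34.3666 25.9210 16.6138 6.3571 0.4120 0.0000 0.0000
45.5919 38.2915 30.2464 21.3804 11.6100 0.8428 0.0000 0.0000 0.0000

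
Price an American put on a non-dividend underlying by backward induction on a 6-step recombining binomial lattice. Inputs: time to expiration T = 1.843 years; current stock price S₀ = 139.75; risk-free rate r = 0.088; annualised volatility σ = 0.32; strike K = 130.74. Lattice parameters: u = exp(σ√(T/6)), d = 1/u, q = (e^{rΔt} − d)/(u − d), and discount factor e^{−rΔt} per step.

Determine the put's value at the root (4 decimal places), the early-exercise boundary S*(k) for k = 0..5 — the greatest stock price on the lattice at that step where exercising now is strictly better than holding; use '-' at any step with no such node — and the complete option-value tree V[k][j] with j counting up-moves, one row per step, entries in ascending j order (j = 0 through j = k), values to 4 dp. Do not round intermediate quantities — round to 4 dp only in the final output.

Δt=0.30717, u=1.19405, d=0.83748, q=0.53262, disc=e^(-rΔt)=0.97333
k=6 terminal: V=max(K-S,0) → 82.5216 61.9921 32.7221 0.0000 0.0000 0.0000 0.0000
k=5: j=0 S=57.5753 intr=73.1647 cont=69.6781 V=73.1647[EX]; j=1 S=82.0885 intr=48.6515 cont=45.1648 V=48.6515[EX]; j=2 S=117.0385 intr=13.7015 cont=14.8858 V=14.8858[hold]; j=3 S=166.8687 intr=0.0000 cont=0.0000 V=0.0000[hold]; j=4 S=237.9147 intr=0.0000 cont=0.0000 V=0.0000[hold]; j=5 S=339.2092 intr=0.0000 cont=0.0000 V=0.0000[hold]  S*(5)=82.0885
k=4: j=0 S=68.7479 intr=61.9921 cont=58.5055 V=61.9921[EX]; j=1 S=98.0179 intr=32.7221 cont=29.8494 V=32.7221[EX]; j=2 S=139.7500 intr=0.0000 cont=6.7718 V=6.7718[hold]; j=3 S=199.2499 intr=0.0000 cont=0.0000 V=0.0000[hold]; j=4 S=284.0825 intr=0.0000 cont=0.0000 V=0.0000[hold]  S*(4)=98.0179
k=3: j=0 S=82.0885 intr=48.6515 cont=45.1648 V=48.6515[EX]; j=1 S=117.0385 intr=13.7015 cont=18.3964 V=18.3964[hold]; j=2 S=166.8687 intr=0.0000 cont=3.0806 V=3.0806[hold]; j=3 S=237.9147 intr=0.0000 cont=0.0000 V=0.0000[hold]  S*(3)=82.0885
k=2: j=0 S=98.0179 intr=32.7221 cont=31.6693 V=32.7221[EX]; j=1 S=139.7500 intr=0.0000 cont=9.9658 V=9.9658[hold]; j=2 S=199.2499 intr=0.0000 cont=1.4014 V=1.4014[hold]  S*(2)=98.0179
k=1: j=0 S=117.0385 intr=13.7015 cont=20.0522 V=20.0522[hold]; j=1 S=166.8687 intr=0.0000 cont=5.2601 V=5.2601[hold]  S*(1)=-
k=0: j=0 S=139.7500 intr=0.0000 cont=11.8490 V=11.8490[hold]  S*(0)=-

price = 11.8490
boundary = - - 98.0179 82.0885 98.0179 82.0885
tree:
11.8490
20.0522 5.2601
32.7221 9.9658 1.4014
48.6515 18.3964 3.0806 0.0000
61.9921 32.7221 6.7718 0.0000 0.0000
73.1647 48.6515 14.8858 0.0000 0.0000 0.0000
82.5216 61.9921 32.7221 0.0000 0.0000 0.0000 0.0000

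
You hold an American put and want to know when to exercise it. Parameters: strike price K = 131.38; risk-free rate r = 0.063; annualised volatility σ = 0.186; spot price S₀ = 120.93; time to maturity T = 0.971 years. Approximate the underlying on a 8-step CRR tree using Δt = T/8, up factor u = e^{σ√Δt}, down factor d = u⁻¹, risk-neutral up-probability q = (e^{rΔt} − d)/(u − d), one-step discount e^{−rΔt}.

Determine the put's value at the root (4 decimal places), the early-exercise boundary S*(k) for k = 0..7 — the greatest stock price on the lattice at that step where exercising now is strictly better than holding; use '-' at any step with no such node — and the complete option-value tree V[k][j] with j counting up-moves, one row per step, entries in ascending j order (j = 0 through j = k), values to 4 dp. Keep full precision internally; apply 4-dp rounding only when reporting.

Δt=0.12137, u=1.06695, d=0.93725, q=0.54299, disc=e^(-rΔt)=0.99238
k=8 terminal: V=max(K-S,0) → 59.3697 49.4054 38.0622 25.1495 10.4500 0.0000 0.0000 0.0000 0.0000
k=7: j=0 S=76.8311 intr=54.5489 cont=53.5481 V=54.5489[EX]; j=1 S=87.4625 intr=43.9175 cont=42.9167 V=43.9175[EX]; j=2 S=99.5650 intr=31.8150 cont=30.8142 V=31.8150[EX]; j=3 S=113.3422 intr=18.0378 cont=17.0370 V=18.0378[EX]; j=4 S=129.0258 intr=2.3542 cont=4.7394 V=4.7394[hold]; j=5 S=146.8796 intr=0.0000 cont=0.0000 V=0.0000[hold]; j=6 S=167.2039 intr=0.0000 cont=0.0000 V=0.0000[hold]; j=7 S=190.3405 intr=0.0000 cont=0.0000 V=0.0000[hold]  S*(7)=113.3422
k=6: j=0 S=81.9746 intr=49.4054 cont=48.4046 V=49.4054[EX]; j=1 S=93.3178 intr=38.0622 cont=37.0615 V=38.0622[EX]; j=2 S=106.2305 intr=25.1495 cont=24.1487 V=25.1495[EX]; j=3 S=120.9300 intr=10.4500 cont=10.7345 V=10.7345[hold]; j=4 S=137.6635 intr=0.0000 cont=2.1494 V=2.1494[hold]; j=5 S=156.7126 intr=0.0000 cont=0.0000 V=0.0000[hold]; j=6 S=178.3975 intr=0.0000 cont=0.0000 V=0.0000[hold]  S*(6)=106.2305
k=5: j=0 S=87.4625 intr=43.9175 cont=42.9167 V=43.9175[EX]; j=1 S=99.5650 intr=31.8150 cont=30.8142 V=31.8150[EX]; j=2 S=113.3422 intr=18.0378 cont=17.1903 V=18.0378[EX]; j=3 S=129.0258 intr=2.3542 cont=6.0266 V=6.0266[hold]; j=4 S=146.8796 intr=0.0000 cont=0.9748 V=0.9748[hold]; j=5 S=167.2039 intr=0.0000 cont=0.0000 V=0.0000[hold]  S*(5)=113.3422
k=4: j=0 S=93.3178 intr=38.0622 cont=37.0615 V=38.0622[EX]; j=1 S=106.2305 intr=25.1495 cont=24.1487 V=25.1495[EX]; j=2 S=120.9300 intr=10.4500 cont=11.4281 V=11.4281[hold]; j=3 S=137.6635 intr=0.0000 cont=3.2585 V=3.2585[hold]; j=4 S=156.7126 intr=0.0000 cont=0.4421 V=0.4421[hold]  S*(4)=106.2305
k=3: j=0 S=99.5650 intr=31.8150 cont=30.8142 V=31.8150[EX]; j=1 S=113.3422 intr=18.0378 cont=17.5641 V=18.0378[EX]; j=2 S=129.0258 intr=2.3542 cont=6.9388 V=6.9388[hold]; j=3 S=146.8796 intr=0.0000 cont=1.7161 V=1.7161[hold]  S*(3)=113.3422
k=2: j=0 S=106.2305 intr=25.1495 cont=24.1487 V=25.1495[EX]; j=1 S=120.9300 intr=10.4500 cont=11.9197 V=11.9197[hold]; j=2 S=137.6635 intr=0.0000 cont=4.0717 V=4.0717[hold]  S*(2)=106.2305
k=1: j=0 S=113.3422 intr=18.0378 cont=17.8290 V=18.0378[EX]; j=1 S=129.0258 intr=2.3542 cont=7.5999 V=7.5999[hold]  S*(1)=113.3422
k=0: j=0 S=120.9300 intr=10.4500 cont=12.2759 V=12.2759[hold]  S*(0)=-

price = 12.2759
boundary = - 113.3422 106.2305 113.3422 106.2305 113.3422 106.2305 113.3422
tree:
12.2759
18.0378 7.5999
25.1495 11.9197 4.0717
31.8150 18.0378 6.9388 1.7161
38.0622 25.1495 11.4281 3.2585 0.4421
43.9175 31.8150 18.0378 6.0266 0.9748 0.0000
49.4054 38.0622 25.1495 10.7345 2.1494 0.0000 0.0000
54.5489 43.9175 31.8150 18.0378 4.7394 0.0000 0.0000 0.0000
59.3697 49.4054 38.0622 25.1495 10.4500 0.0000 0.0000 0.0000 0.0000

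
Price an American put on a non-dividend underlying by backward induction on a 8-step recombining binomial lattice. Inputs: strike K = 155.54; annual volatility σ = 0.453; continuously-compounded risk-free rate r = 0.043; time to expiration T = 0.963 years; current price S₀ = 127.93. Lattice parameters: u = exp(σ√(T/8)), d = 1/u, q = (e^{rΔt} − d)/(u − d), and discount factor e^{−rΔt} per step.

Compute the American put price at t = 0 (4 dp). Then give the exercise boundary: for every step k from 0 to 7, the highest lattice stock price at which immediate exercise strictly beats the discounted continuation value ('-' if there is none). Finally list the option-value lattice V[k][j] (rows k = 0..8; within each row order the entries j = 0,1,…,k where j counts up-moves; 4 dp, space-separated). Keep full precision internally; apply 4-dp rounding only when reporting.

Δt=0.12037, u=1.17019, d=0.85456, q=0.47723, disc=e^(-rΔt)=0.99484
k=8 terminal: V=max(K-S,0) → 119.1559 105.7173 87.3152 62.1162 27.6100 0.0000 0.0000 0.0000 0.0000
k=7: j=0 S=42.5765 intr=112.9635 cont=112.1605 V=112.9635[EX]; j=1 S=58.3022 intr=97.2378 cont=96.4348 V=97.2378[EX]; j=2 S=79.8362 intr=75.7038 cont=74.9008 V=75.7038[EX]; j=3 S=109.3238 intr=46.2162 cont=45.4132 V=46.2162[EX]; j=4 S=149.7028 intr=5.8372 cont=14.3592 V=14.3592[hold]; j=5 S=204.9958 intr=0.0000 cont=0.0000 V=0.0000[hold]; j=6 S=280.7114 intr=0.0000 cont=0.0000 V=0.0000[hold]; j=7 S=384.3928 intr=0.0000 cont=0.0000 V=0.0000[hold]  S*(7)=109.3238
k=6: j=0 S=49.8227 intr=105.7173 cont=104.9143 V=105.7173[EX]; j=1 S=68.2248 intr=87.3152 cont=86.5122 V=87.3152[EX]; j=2 S=93.4238 intr=62.1162 cont=61.3132 V=62.1162[EX]; j=3 S=127.9300 intr=27.6100 cont=30.8529 V=30.8529[hold]; j=4 S=175.1812 intr=0.0000 cont=7.4678 V=7.4678[hold]; j=5 S=239.8847 intr=0.0000 cont=0.0000 V=0.0000[hold]; j=6 S=328.4866 intr=0.0000 cont=0.0000 V=0.0000[hold]  S*(6)=93.4238
k=5: j=0 S=58.3022 intr=97.2378 cont=96.4348 V=97.2378[EX]; j=1 S=79.8362 intr=75.7038 cont=74.9008 V=75.7038[EX]; j=2 S=109.3238 intr=46.2162 cont=46.9528 V=46.9528[hold]; j=3 S=149.7028 intr=5.8372 cont=19.5912 V=19.5912[hold]; j=4 S=204.9958 intr=0.0000 cont=3.8838 V=3.8838[hold]; j=5 S=280.7114 intr=0.0000 cont=0.0000 V=0.0000[hold]  S*(5)=79.8362
k=4: j=0 S=68.2248 intr=87.3152 cont=86.5122 V=87.3152[EX]; j=1 S=93.4238 intr=62.1162 cont=61.6630 V=62.1162[EX]; j=2 S=127.9300 intr=27.6100 cont=33.7200 V=33.7200[hold]; j=3 S=175.1812 intr=0.0000 cont=12.0327 V=12.0327[hold]; j=4 S=239.8847 intr=0.0000 cont=2.0198 V=2.0198[hold]  S*(4)=93.4238
k=3: j=0 S=79.8362 intr=75.7038 cont=74.9008 V=75.7038[EX]; j=1 S=109.3238 intr=46.2162 cont=48.3140 V=48.3140[hold]; j=2 S=149.7028 intr=5.8372 cont=23.2495 V=23.2495[hold]; j=3 S=204.9958 intr=0.0000 cont=7.2168 V=7.2168[hold]  S*(3)=79.8362
k=2: j=0 S=93.4238 intr=62.1162 cont=62.3092 V=62.3092[hold]; j=1 S=127.9300 intr=27.6100 cont=36.1648 V=36.1648[hold]; j=2 S=175.1812 intr=0.0000 cont=15.5177 V=15.5177[hold]  S*(2)=-
k=1: j=0 S=109.3238 intr=46.2162 cont=49.5750 V=49.5750[hold]; j=1 S=149.7028 intr=5.8372 cont=26.1755 V=26.1755[hold]  S*(1)=-
k=0: j=0 S=127.9300 intr=27.6100 cont=38.2098 V=38.2098[hold]  S*(0)=-

price = 38.2098
boundary = - - - 79.8362 93.4238 79.8362 93.4238 109.3238
tree:
38.2098
49.5750 26.1755
62.3092 36.1648 15.5177
75.7038 48.3140 23.2495 7.2168
87.3152 62.1162 33.7200 12.0327 2.0198
97.2378 75.7038 46.9528 19.5912 3.8838 0.0000
105.7173 87.3152 62.1162 30.8529 7.4678 0.0000 0.0000
112.9635 97.2378 75.7038 46.2162 14.3592 0.0000 0.0000 0.0000
119.1559 105.7173 87.3152 62.1162 27.6100 0.0000 0.0000 0.0000 0.0000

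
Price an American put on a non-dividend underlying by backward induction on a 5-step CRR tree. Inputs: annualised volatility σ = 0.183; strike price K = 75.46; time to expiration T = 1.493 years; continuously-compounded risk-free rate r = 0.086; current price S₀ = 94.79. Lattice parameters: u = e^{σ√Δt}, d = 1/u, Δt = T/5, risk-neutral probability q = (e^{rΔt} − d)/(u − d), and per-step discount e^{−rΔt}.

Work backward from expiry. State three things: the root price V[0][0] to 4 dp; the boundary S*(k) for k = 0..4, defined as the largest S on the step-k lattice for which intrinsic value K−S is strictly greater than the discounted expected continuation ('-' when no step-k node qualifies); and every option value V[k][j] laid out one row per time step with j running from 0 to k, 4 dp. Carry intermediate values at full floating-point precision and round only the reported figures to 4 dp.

Δt=0.29860  u=1.10517  d=0.90484  q=0.60487  discount=0.97465
step 5 (expiry): payoffs max(K−S,0) = 17.9667 5.2376 0.0000 0.0000 0.0000 0.0000
step 4: (k=4,j=0): S=63.5399, (K−S)⁺=11.9201, hold=10.0070 ⇒ V=11.9201 exercise | (k=4,j=1): S=77.6076, (K−S)⁺=0.0000, hold=2.0171 ⇒ V=2.0171 continue | (k=4,j=2): S=94.7900, (K−S)⁺=0.0000, hold=0.0000 ⇒ V=0.0000 continue | (k=4,j=3): S=115.7766, (K−S)⁺=0.0000, hold=0.0000 ⇒ V=0.0000 continue | (k=4,j=4): S=141.4095, (K−S)⁺=0.0000, hold=0.0000 ⇒ V=0.0000 continue  boundary S*=63.5399
step 3: (k=3,j=0): S=70.2224, (K−S)⁺=5.2376, hold=5.7798 ⇒ V=5.7798 continue | (k=3,j=1): S=85.7696, (K−S)⁺=0.0000, hold=0.7768 ⇒ V=0.7768 continue | (k=3,j=2): S=104.7591, (K−S)⁺=0.0000, hold=0.0000 ⇒ V=0.0000 continue | (k=3,j=3): S=127.9528, (K−S)⁺=0.0000, hold=0.0000 ⇒ V=0.0000 continue  boundary S*=-
step 2: (k=2,j=0): S=77.6076, (K−S)⁺=0.0000, hold=2.6838 ⇒ V=2.6838 continue | (k=2,j=1): S=94.7900, (K−S)⁺=0.0000, hold=0.2992 ⇒ V=0.2992 continue | (k=2,j=2): S=115.7766, (K−S)⁺=0.0000, hold=0.0000 ⇒ V=0.0000 continue  boundary S*=-
step 1: (k=1,j=0): S=85.7696, (K−S)⁺=0.0000, hold=1.2100 ⇒ V=1.2100 continue | (k=1,j=1): S=104.7591, (K−S)⁺=0.0000, hold=0.1152 ⇒ V=0.1152 continue  boundary S*=-
step 0: (k=0,j=0): S=94.7900, (K−S)⁺=0.0000, hold=0.5339 ⇒ V=0.5339 continue  boundary S*=-

price = 0.5339
boundary = - - - - 63.5399
tree:
0.5339
1.2100 0.1152
2.6838 0.2992 0.0000
5.7798 0.7768 0.0000 0.0000
11.9201 2.0171 0.0000 0.0000 0.0000
17.9667 5.2376 0.0000 0.0000 0.0000 0.0000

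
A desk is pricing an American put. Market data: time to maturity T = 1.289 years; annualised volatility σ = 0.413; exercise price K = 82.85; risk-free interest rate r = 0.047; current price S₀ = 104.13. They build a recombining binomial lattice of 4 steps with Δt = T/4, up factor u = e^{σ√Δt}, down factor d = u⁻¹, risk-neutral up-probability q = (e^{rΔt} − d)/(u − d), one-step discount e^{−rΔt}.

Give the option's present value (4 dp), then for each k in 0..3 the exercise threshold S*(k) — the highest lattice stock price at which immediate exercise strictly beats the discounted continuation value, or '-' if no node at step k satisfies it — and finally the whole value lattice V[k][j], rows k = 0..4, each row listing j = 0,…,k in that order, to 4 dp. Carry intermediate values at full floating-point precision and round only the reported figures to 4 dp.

price = 7.8051
boundary = - - - 51.5368
tree:
7.8051
12.8443 2.4623
20.5065 4.7518 0.0000
31.3132 9.1702 0.0000 0.0000
42.0840 17.6966 0.0000 0.0000 0.0000

params: Δt=0.32225 u=1.26421 d=0.79101 q=0.47391 e^(-rΔt)=0.98497
t_4 payoffs: 42.0840 17.6966 0.0000 0.0000 0.0000
t_3: node(3,0) S=51.5368 payoff=31.3132 vs cont=30.0678 → 31.3132 [stop]  node(3,1) S=82.3676 payoff=0.4824 vs cont=9.1702 → 9.1702 [wait]  node(3,2) S=131.6423 payoff=0.0000 vs cont=0.0000 → 0.0000 [wait]  node(3,3) S=210.3944 payoff=0.0000 vs cont=0.0000 → 0.0000 [wait]  ⇒ S*(3)=51.5368
t_2: node(2,0) S=65.1534 payoff=17.6966 vs cont=20.5065 → 20.5065 [wait]  node(2,1) S=104.1300 payoff=0.0000 vs cont=4.7518 → 4.7518 [wait]  node(2,2) S=166.4236 payoff=0.0000 vs cont=0.0000 → 0.0000 [wait]  ⇒ S*(2)=-
t_1: node(1,0) S=82.3676 payoff=0.4824 vs cont=12.8443 → 12.8443 [wait]  node(1,1) S=131.6423 payoff=0.0000 vs cont=2.4623 → 2.4623 [wait]  ⇒ S*(1)=-
t_0: node(0,0) S=104.1300 payoff=0.0000 vs cont=7.8051 → 7.8051 [wait]  ⇒ S*(0)=-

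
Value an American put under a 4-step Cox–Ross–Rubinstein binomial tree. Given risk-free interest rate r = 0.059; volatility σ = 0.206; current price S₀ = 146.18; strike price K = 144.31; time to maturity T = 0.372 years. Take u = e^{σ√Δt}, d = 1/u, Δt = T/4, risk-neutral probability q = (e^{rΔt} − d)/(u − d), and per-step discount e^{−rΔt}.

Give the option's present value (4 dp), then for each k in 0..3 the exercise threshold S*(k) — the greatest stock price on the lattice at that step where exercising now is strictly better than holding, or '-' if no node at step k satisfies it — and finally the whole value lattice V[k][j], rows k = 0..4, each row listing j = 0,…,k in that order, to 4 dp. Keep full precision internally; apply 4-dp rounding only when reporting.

price = 5.0616
boundary = - - 128.9205 121.0706
tree:
5.0616
9.0036 1.5912
15.3895 3.3902 0.0000
23.2394 7.2232 0.0000 0.0000
30.6112 15.3895 0.0000 0.0000 0.0000

Δt=0.09300, u=1.06484, d=0.93911, q=0.52806, disc=e^(-rΔt)=0.99453
k=4 terminal: V=max(K-S,0) → 30.6112 15.3895 0.0000 0.0000 0.0000
k=3: j=0 S=121.0706 intr=23.2394 cont=22.4497 V=23.2394[EX]; j=1 S=137.2793 intr=7.0307 cont=7.2232 V=7.2232[hold]; j=2 S=155.6578 intr=0.0000 cont=0.0000 V=0.0000[hold]; j=3 S=176.4969 intr=0.0000 cont=0.0000 V=0.0000[hold]  S*(3)=121.0706
k=2: j=0 S=128.9205 intr=15.3895 cont=14.7009 V=15.3895[EX]; j=1 S=146.1800 intr=0.0000 cont=3.3902 V=3.3902[hold]; j=2 S=165.7502 intr=0.0000 cont=0.0000 V=0.0000[hold]  S*(2)=128.9205
k=1: j=0 S=137.2793 intr=7.0307 cont=9.0036 V=9.0036[hold]; j=1 S=155.6578 intr=0.0000 cont=1.5912 V=1.5912[hold]  S*(1)=-
k=0: j=0 S=146.1800 intr=0.0000 cont=5.0616 V=5.0616[hold]  S*(0)=-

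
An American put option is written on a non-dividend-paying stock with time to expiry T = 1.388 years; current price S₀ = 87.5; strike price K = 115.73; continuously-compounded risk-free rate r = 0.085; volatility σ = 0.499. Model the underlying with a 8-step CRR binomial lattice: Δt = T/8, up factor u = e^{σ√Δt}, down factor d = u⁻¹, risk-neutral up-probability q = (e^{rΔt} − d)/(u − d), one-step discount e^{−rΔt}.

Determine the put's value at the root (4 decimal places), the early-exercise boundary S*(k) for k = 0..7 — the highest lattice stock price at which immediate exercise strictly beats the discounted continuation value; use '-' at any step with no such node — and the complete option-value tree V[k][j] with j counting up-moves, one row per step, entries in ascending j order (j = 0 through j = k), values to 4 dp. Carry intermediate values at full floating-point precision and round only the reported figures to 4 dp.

params: Δt=0.17350 u=1.23103 d=0.81233 q=0.48371 e^(-rΔt)=0.98536
t_8 payoffs: 99.1394 90.5880 77.6291 57.9907 28.2300 0.0000 0.0000 0.0000 0.0000
t_7: node(7,0) S=20.4235 payoff=95.3065 vs cont=93.6123 → 95.3065 [stop]  node(7,1) S=30.9505 payoff=84.7795 vs cont=83.0853 → 84.7795 [stop]  node(7,2) S=46.9033 payoff=68.8267 vs cont=67.1325 → 68.8267 [stop]  node(7,3) S=71.0788 payoff=44.6512 vs cont=42.9570 → 44.6512 [stop]  node(7,4) S=107.7150 payoff=8.0150 vs cont=14.3616 → 14.3616 [wait]  node(7,5) S=163.2347 payoff=0.0000 vs cont=0.0000 → 0.0000 [wait]  node(7,6) S=247.3710 payoff=0.0000 vs cont=0.0000 → 0.0000 [wait]  node(7,7) S=374.8739 payoff=0.0000 vs cont=0.0000 → 0.0000 [wait]  ⇒ S*(7)=71.0788
t_6: node(6,0) S=25.1420 payoff=90.5880 vs cont=88.8938 → 90.5880 [stop]  node(6,1) S=38.1009 payoff=77.6291 vs cont=75.9349 → 77.6291 [stop]  node(6,2) S=57.7393 payoff=57.9907 vs cont=56.2965 → 57.9907 [stop]  node(6,3) S=87.5000 payoff=28.2300 vs cont=29.5607 → 29.5607 [wait]  node(6,4) S=132.6003 payoff=0.0000 vs cont=7.3062 → 7.3062 [wait]  node(6,5) S=200.9466 payoff=0.0000 vs cont=0.0000 → 0.0000 [wait]  node(6,6) S=304.5208 payoff=0.0000 vs cont=0.0000 → 0.0000 [wait]  ⇒ S*(6)=57.7393
t_5: node(5,0) S=30.9505 payoff=84.7795 vs cont=83.0853 → 84.7795 [stop]  node(5,1) S=46.9033 payoff=68.8267 vs cont=67.1325 → 68.8267 [stop]  node(5,2) S=71.0788 payoff=44.6512 vs cont=43.5913 → 44.6512 [stop]  node(5,3) S=107.7150 payoff=8.0150 vs cont=18.5209 → 18.5209 [wait]  node(5,4) S=163.2347 payoff=0.0000 vs cont=3.7169 → 3.7169 [wait]  node(5,5) S=247.3710 payoff=0.0000 vs cont=0.0000 → 0.0000 [wait]  ⇒ S*(5)=71.0788
t_4: node(4,0) S=38.1009 payoff=77.6291 vs cont=75.9349 → 77.6291 [stop]  node(4,1) S=57.7393 payoff=57.9907 vs cont=56.2965 → 57.9907 [stop]  node(4,2) S=87.5000 payoff=28.2300 vs cont=31.5432 → 31.5432 [wait]  node(4,3) S=132.6003 payoff=0.0000 vs cont=11.1938 → 11.1938 [wait]  node(4,4) S=200.9466 payoff=0.0000 vs cont=1.8909 → 1.8909 [wait]  ⇒ S*(4)=57.7393
t_3: node(3,0) S=46.9033 payoff=68.8267 vs cont=67.1325 → 68.8267 [stop]  node(3,1) S=71.0788 payoff=44.6512 vs cont=44.5362 → 44.6512 [stop]  node(3,2) S=107.7150 payoff=8.0150 vs cont=21.3824 → 21.3824 [wait]  node(3,3) S=163.2347 payoff=0.0000 vs cont=6.5960 → 6.5960 [wait]  ⇒ S*(3)=71.0788
t_2: node(2,0) S=57.7393 payoff=57.9907 vs cont=56.2965 → 57.9907 [stop]  node(2,1) S=87.5000 payoff=28.2300 vs cont=32.9070 → 32.9070 [wait]  node(2,2) S=132.6003 payoff=0.0000 vs cont=14.0218 → 14.0218 [wait]  ⇒ S*(2)=57.7393
t_1: node(1,0) S=71.0788 payoff=44.6512 vs cont=45.1862 → 45.1862 [wait]  node(1,1) S=107.7150 payoff=8.0150 vs cont=23.4241 → 23.4241 [wait]  ⇒ S*(1)=-
t_0: node(0,0) S=87.5000 payoff=28.2300 vs cont=34.1523 → 34.1523 [wait]  ⇒ S*(0)=-

price = 34.1523
boundary = - - 57.7393 71.0788 57.7393 71.0788 57.7393 71.0788
tree:
34.1523
45.1862 23.4241
57.9907 32.9070 14.0218
68.8267 44.6512 21.3824 6.5960
77.6291 57.9907 31.5432 11.1938 1.8909
84.7795 68.8267 44.6512 18.5209 3.7169 0.0000
90.5880 77.6291 57.9907 29.5607 7.3062 0.0000 0.0000
95.3065 84.7795 68.8267 44.6512 14.3616 0.0000 0.0000 0.0000
99.1394 90.5880 77.6291 57.9907 28.2300 0.0000 0.0000 0.0000 0.0000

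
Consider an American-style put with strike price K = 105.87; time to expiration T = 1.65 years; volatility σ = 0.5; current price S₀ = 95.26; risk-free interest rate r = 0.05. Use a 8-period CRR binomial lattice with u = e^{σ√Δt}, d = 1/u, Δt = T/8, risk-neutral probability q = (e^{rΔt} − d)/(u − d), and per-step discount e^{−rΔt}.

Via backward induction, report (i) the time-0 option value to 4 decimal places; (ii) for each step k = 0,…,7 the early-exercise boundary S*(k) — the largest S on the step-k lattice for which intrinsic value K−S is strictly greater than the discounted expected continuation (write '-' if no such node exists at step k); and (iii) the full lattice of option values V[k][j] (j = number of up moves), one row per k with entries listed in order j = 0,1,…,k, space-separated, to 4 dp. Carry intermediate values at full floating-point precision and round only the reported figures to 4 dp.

Δt=0.20625  u=1.25492  d=0.79686  q=0.46610  discount=0.98974
step 8 (expiry): payoffs max(K−S,0) = 90.3827 81.4801 67.4601 45.3809 10.6100 0.0000 0.0000 0.0000 0.0000
step 7: (k=7,j=0): S=19.4353, (K−S)⁺=86.4347, hold=85.3485 ⇒ V=86.4347 exercise | (k=7,j=1): S=30.6074, (K−S)⁺=75.2626, hold=74.1764 ⇒ V=75.2626 exercise | (k=7,j=2): S=48.2014, (K−S)⁺=57.6686, hold=56.5824 ⇒ V=57.6686 exercise | (k=7,j=3): S=75.9091, (K−S)⁺=29.9609, hold=28.8748 ⇒ V=29.9609 exercise | (k=7,j=4): S=119.5439, (K−S)⁺=0.0000, hold=5.6065 ⇒ V=5.6065 continue | (k=7,j=5): S=188.2614, (K−S)⁺=0.0000, hold=0.0000 ⇒ V=0.0000 continue | (k=7,j=6): S=296.4797, (K−S)⁺=0.0000, hold=0.0000 ⇒ V=0.0000 continue | (k=7,j=7): S=466.9053, (K−S)⁺=0.0000, hold=0.0000 ⇒ V=0.0000 continue  boundary S*=75.9091
step 6: (k=6,j=0): S=24.3899, (K−S)⁺=81.4801, hold=80.3940 ⇒ V=81.4801 exercise | (k=6,j=1): S=38.4099, (K−S)⁺=67.4601, hold=66.3739 ⇒ V=67.4601 exercise | (k=6,j=2): S=60.4891, (K−S)⁺=45.3809, hold=44.2948 ⇒ V=45.3809 exercise | (k=6,j=3): S=95.2600, (K−S)⁺=10.6100, hold=18.4183 ⇒ V=18.4183 continue | (k=6,j=4): S=150.0183, (K−S)⁺=0.0000, hold=2.9626 ⇒ V=2.9626 continue | (k=6,j=5): S=236.2534, (K−S)⁺=0.0000, hold=0.0000 ⇒ V=0.0000 continue | (k=6,j=6): S=372.0591, (K−S)⁺=0.0000, hold=0.0000 ⇒ V=0.0000 continue  boundary S*=60.4891
step 5: (k=5,j=0): S=30.6074, (K−S)⁺=75.2626, hold=74.1764 ⇒ V=75.2626 exercise | (k=5,j=1): S=48.2014, (K−S)⁺=57.6686, hold=56.5824 ⇒ V=57.6686 exercise | (k=5,j=2): S=75.9091, (K−S)⁺=29.9609, hold=32.4769 ⇒ V=32.4769 continue | (k=5,j=3): S=119.5439, (K−S)⁺=0.0000, hold=11.0993 ⇒ V=11.0993 continue | (k=5,j=4): S=188.2614, (K−S)⁺=0.0000, hold=1.5655 ⇒ V=1.5655 continue | (k=5,j=5): S=296.4797, (K−S)⁺=0.0000, hold=0.0000 ⇒ V=0.0000 continue  boundary S*=48.2014
step 4: (k=4,j=0): S=38.4099, (K−S)⁺=67.4601, hold=66.3739 ⇒ V=67.4601 exercise | (k=4,j=1): S=60.4891, (K−S)⁺=45.3809, hold=45.4554 ⇒ V=45.4554 continue | (k=4,j=2): S=95.2600, (K−S)⁺=10.6100, hold=22.2817 ⇒ V=22.2817 continue | (k=4,j=3): S=150.0183, (K−S)⁺=0.0000, hold=6.5873 ⇒ V=6.5873 continue | (k=4,j=4): S=236.2534, (K−S)⁺=0.0000, hold=0.8272 ⇒ V=0.8272 continue  boundary S*=38.4099
step 3: (k=3,j=0): S=48.2014, (K−S)⁺=57.6686, hold=56.6168 ⇒ V=57.6686 exercise | (k=3,j=1): S=75.9091, (K−S)⁺=29.9609, hold=34.2986 ⇒ V=34.2986 continue | (k=3,j=2): S=119.5439, (K−S)⁺=0.0000, hold=14.8129 ⇒ V=14.8129 continue | (k=3,j=3): S=188.2614, (K−S)⁺=0.0000, hold=3.8624 ⇒ V=3.8624 continue  boundary S*=48.2014
step 2: (k=2,j=0): S=60.4891, (K−S)⁺=45.3809, hold=46.2958 ⇒ V=46.2958 continue | (k=2,j=1): S=95.2600, (K−S)⁺=10.6100, hold=24.9575 ⇒ V=24.9575 continue | (k=2,j=2): S=150.0183, (K−S)⁺=0.0000, hold=9.6093 ⇒ V=9.6093 continue  boundary S*=-
step 1: (k=1,j=0): S=75.9091, (K−S)⁺=29.9609, hold=35.9770 ⇒ V=35.9770 continue | (k=1,j=1): S=119.5439, (K−S)⁺=0.0000, hold=17.6210 ⇒ V=17.6210 continue  boundary S*=-
step 0: (k=0,j=0): S=95.2600, (K−S)⁺=10.6100, hold=27.1399 ⇒ V=27.1399 continue  boundary S*=-

price = 27.1399
boundary = - - - 48.2014 38.4099 48.2014 60.4891 75.9091
tree:
27.1399
35.9770 17.6210
46.2958 24.9575 9.6093
57.6686 34.2986 14.8129 3.8624
67.4601 45.4554 22.2817 6.5873 0.8272
75.2626 57.6686 32.4769 11.0993 1.5655 0.0000
81.4801 67.4601 45.3809 18.4183 2.9626 0.0000 0.0000
86.4347 75.2626 57.6686 29.9609 5.6065 0.0000 0.0000 0.0000
90.3827 81.4801 67.4601 45.3809 10.6100 0.0000 0.0000 0.0000 0.0000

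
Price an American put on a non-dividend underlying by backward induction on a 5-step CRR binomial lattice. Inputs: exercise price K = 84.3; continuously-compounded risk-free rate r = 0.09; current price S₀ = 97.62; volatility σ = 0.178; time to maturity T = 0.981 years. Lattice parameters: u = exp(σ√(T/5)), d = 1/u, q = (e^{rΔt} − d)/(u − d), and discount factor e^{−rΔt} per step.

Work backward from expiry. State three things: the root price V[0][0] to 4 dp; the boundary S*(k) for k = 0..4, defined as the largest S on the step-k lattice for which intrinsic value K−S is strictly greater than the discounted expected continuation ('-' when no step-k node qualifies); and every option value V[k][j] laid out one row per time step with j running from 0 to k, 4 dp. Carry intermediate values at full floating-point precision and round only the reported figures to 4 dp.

Δt=0.19620  u=1.08204  d=0.92418  q=0.59316  discount=0.98250
step 5 (expiry): payoffs max(K−S,0) = 18.4841 7.2427 0.0000 0.0000 0.0000 0.0000
step 4: (k=4,j=0): S=71.2152, (K−S)⁺=13.0848, hold=11.6093 ⇒ V=13.0848 exercise | (k=4,j=1): S=83.3788, (K−S)⁺=0.9212, hold=2.8950 ⇒ V=2.8950 continue | (k=4,j=2): S=97.6200, (K−S)⁺=0.0000, hold=0.0000 ⇒ V=0.0000 continue | (k=4,j=3): S=114.2936, (K−S)⁺=0.0000, hold=0.0000 ⇒ V=0.0000 continue | (k=4,j=4): S=133.8151, (K−S)⁺=0.0000, hold=0.0000 ⇒ V=0.0000 continue  boundary S*=71.2152
step 3: (k=3,j=0): S=77.0573, (K−S)⁺=7.2427, hold=6.9175 ⇒ V=7.2427 exercise | (k=3,j=1): S=90.2188, (K−S)⁺=0.0000, hold=1.1572 ⇒ V=1.1572 continue | (k=3,j=2): S=105.6283, (K−S)⁺=0.0000, hold=0.0000 ⇒ V=0.0000 continue | (k=3,j=3): S=123.6698, (K−S)⁺=0.0000, hold=0.0000 ⇒ V=0.0000 continue  boundary S*=77.0573
step 2: (k=2,j=0): S=83.3788, (K−S)⁺=0.9212, hold=3.5694 ⇒ V=3.5694 continue | (k=2,j=1): S=97.6200, (K−S)⁺=0.0000, hold=0.4626 ⇒ V=0.4626 continue | (k=2,j=2): S=114.2936, (K−S)⁺=0.0000, hold=0.0000 ⇒ V=0.0000 continue  boundary S*=-
step 1: (k=1,j=0): S=90.2188, (K−S)⁺=0.0000, hold=1.6964 ⇒ V=1.6964 continue | (k=1,j=1): S=105.6283, (K−S)⁺=0.0000, hold=0.1849 ⇒ V=0.1849 continue  boundary S*=-
step 0: (k=0,j=0): S=97.6200, (K−S)⁺=0.0000, hold=0.7858 ⇒ V=0.7858 continue  boundary S*=-

price = 0.7858
boundary = - - - 77.0573 71.2152
tree:
0.7858
1.6964 0.1849
3.5694 0.4626 0.0000
7.2427 1.1572 0.0000 0.0000
13.0848 2.8950 0.0000 0.0000 0.0000
18.4841 7.2427 0.0000 0.0000 0.0000 0.0000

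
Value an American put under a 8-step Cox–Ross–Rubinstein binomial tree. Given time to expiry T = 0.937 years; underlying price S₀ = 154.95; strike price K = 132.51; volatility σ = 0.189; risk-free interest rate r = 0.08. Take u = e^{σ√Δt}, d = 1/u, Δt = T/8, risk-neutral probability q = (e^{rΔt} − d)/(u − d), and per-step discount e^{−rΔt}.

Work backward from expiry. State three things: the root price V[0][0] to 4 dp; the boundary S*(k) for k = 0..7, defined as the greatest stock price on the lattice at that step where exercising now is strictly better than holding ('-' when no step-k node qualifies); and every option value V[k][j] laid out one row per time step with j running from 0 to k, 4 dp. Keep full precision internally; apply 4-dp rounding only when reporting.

price = 1.3390
boundary = - - - - 119.6263 112.1335 119.6263 112.1335
tree:
1.3390
2.4629 0.4661
4.4204 0.9448 0.0926
7.6950 1.8861 0.2108 0.0000
12.8837 3.6910 0.4799 0.0000 0.0000
20.3765 7.0309 1.0923 0.0000 0.0000 0.0000
27.4000 12.8837 2.4865 0.0000 0.0000 0.0000 0.0000
33.9835 20.3765 5.6599 0.0000 0.0000 0.0000 0.0000 0.0000
40.1547 27.4000 12.8837 0.0000 0.0000 0.0000 0.0000 0.0000 0.0000

Δt=0.11713, u=1.06682, d=0.93737, q=0.55656, disc=e^(-rΔt)=0.99067
k=8 terminal: V=max(K-S,0) → 40.1547 27.4000 12.8837 0.0000 0.0000 0.0000 0.0000 0.0000 0.0000
k=7: j=0 S=98.5265 intr=33.9835 cont=32.7477 V=33.9835[EX]; j=1 S=112.1335 intr=20.3765 cont=19.1407 V=20.3765[EX]; j=2 S=127.6197 intr=4.8903 cont=5.6599 V=5.6599[hold]; j=3 S=145.2447 intr=0.0000 cont=0.0000 V=0.0000[hold]; j=4 S=165.3038 intr=0.0000 cont=0.0000 V=0.0000[hold]; j=5 S=188.1331 intr=0.0000 cont=0.0000 V=0.0000[hold]; j=6 S=214.1153 intr=0.0000 cont=0.0000 V=0.0000[hold]; j=7 S=243.6858 intr=0.0000 cont=0.0000 V=0.0000[hold]  S*(7)=112.1335
k=6: j=0 S=105.1100 intr=27.4000 cont=26.1642 V=27.4000[EX]; j=1 S=119.6263 intr=12.8837 cont=12.0723 V=12.8837[EX]; j=2 S=136.1473 intr=0.0000 cont=2.4865 V=2.4865[hold]; j=3 S=154.9500 intr=0.0000 cont=0.0000 V=0.0000[hold]; j=4 S=176.3494 intr=0.0000 cont=0.0000 V=0.0000[hold]; j=5 S=200.7042 intr=0.0000 cont=0.0000 V=0.0000[hold]; j=6 S=228.4226 intr=0.0000 cont=0.0000 V=0.0000[hold]  S*(6)=119.6263
k=5: j=0 S=112.1335 intr=20.3765 cont=19.1407 V=20.3765[EX]; j=1 S=127.6197 intr=4.8903 cont=7.0309 V=7.0309[hold]; j=2 S=145.2447 intr=0.0000 cont=1.0923 V=1.0923[hold]; j=3 S=165.3038 intr=0.0000 cont=0.0000 V=0.0000[hold]; j=4 S=188.1331 intr=0.0000 cont=0.0000 V=0.0000[hold]; j=5 S=214.1153 intr=0.0000 cont=0.0000 V=0.0000[hold]  S*(5)=112.1335
k=4: j=0 S=119.6263 intr=12.8837 cont=12.8282 V=12.8837[EX]; j=1 S=136.1473 intr=0.0000 cont=3.6910 V=3.6910[hold]; j=2 S=154.9500 intr=0.0000 cont=0.4799 V=0.4799[hold]; j=3 S=176.3494 intr=0.0000 cont=0.0000 V=0.0000[hold]; j=4 S=200.7042 intr=0.0000 cont=0.0000 V=0.0000[hold]  S*(4)=119.6263
k=3: j=0 S=127.6197 intr=4.8903 cont=7.6950 V=7.6950[hold]; j=1 S=145.2447 intr=0.0000 cont=1.8861 V=1.8861[hold]; j=2 S=165.3038 intr=0.0000 cont=0.2108 V=0.2108[hold]; j=3 S=188.1331 intr=0.0000 cont=0.0000 V=0.0000[hold]  S*(3)=-
k=2: j=0 S=136.1473 intr=0.0000 cont=4.4204 V=4.4204[hold]; j=1 S=154.9500 intr=0.0000 cont=0.9448 V=0.9448[hold]; j=2 S=176.3494 intr=0.0000 cont=0.0926 V=0.0926[hold]  S*(2)=-
k=1: j=0 S=145.2447 intr=0.0000 cont=2.4629 V=2.4629[hold]; j=1 S=165.3038 intr=0.0000 cont=0.4661 V=0.4661[hold]  S*(1)=-
k=0: j=0 S=154.9500 intr=0.0000 cont=1.3390 V=1.3390[hold]  S*(0)=-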